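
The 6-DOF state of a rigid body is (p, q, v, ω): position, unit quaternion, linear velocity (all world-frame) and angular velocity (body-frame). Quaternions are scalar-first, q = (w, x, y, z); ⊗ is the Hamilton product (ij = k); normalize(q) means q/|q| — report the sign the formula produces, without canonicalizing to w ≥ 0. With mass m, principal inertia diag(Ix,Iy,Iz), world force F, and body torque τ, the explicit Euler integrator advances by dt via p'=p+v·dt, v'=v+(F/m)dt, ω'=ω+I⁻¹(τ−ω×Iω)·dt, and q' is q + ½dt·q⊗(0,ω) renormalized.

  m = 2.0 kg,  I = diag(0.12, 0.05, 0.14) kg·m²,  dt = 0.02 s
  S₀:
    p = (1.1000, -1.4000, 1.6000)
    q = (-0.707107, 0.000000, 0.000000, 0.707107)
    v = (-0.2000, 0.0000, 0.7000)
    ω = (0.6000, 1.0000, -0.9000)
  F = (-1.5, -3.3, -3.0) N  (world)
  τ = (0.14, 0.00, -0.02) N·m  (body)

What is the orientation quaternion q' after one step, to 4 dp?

q' = (-0.7007, -0.0113, -0.0028, 0.7134)

q⊗(0,ω) = (0.6363963, -1.1313712, -0.2828428, 0.6363963)
updated quaternion q' = (-0.7007, -0.0113, -0.0028, 0.7134)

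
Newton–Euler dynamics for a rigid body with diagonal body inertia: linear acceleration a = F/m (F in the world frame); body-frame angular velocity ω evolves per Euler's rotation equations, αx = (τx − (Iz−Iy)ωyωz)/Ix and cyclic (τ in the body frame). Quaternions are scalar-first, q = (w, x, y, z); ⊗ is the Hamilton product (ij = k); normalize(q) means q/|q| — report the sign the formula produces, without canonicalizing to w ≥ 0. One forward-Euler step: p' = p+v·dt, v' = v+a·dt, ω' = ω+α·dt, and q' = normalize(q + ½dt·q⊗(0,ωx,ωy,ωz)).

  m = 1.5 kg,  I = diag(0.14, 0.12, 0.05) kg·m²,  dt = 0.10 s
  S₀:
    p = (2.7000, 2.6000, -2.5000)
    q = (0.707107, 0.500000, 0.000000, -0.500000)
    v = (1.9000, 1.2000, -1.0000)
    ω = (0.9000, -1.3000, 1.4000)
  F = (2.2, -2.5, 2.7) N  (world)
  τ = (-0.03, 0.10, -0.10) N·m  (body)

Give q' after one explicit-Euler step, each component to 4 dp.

2q̇ = q⊗(0,ω) = (0.2500000, -0.0136037, -2.0692391, 0.3399498)
q + ½dt·q⊗(0,ω), renormalized = (0.7156, 0.4966, -0.1029, -0.4803)

q' = (0.7156, 0.4966, -0.1029, -0.4803)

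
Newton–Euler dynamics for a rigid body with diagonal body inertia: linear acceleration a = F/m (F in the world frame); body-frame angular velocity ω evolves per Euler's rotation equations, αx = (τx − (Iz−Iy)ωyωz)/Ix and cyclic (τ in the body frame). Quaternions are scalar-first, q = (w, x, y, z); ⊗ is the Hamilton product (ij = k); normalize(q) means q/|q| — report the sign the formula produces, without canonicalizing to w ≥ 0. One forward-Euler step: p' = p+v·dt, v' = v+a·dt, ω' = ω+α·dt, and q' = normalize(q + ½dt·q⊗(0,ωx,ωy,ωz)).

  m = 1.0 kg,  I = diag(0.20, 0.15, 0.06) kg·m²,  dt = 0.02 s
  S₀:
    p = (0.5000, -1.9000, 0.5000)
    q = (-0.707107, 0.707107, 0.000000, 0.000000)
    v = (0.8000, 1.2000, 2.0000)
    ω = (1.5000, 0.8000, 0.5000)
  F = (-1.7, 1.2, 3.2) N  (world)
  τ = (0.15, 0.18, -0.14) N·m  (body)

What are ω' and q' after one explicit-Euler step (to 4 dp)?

gyro term ω×Iω = (-0.0360, 0.1050, -0.0600)
α = I⁻¹(τ − ω×Iω) = (0.9300, 0.5000, -1.3333)
ω + α·dt = (1.5186, 0.8100, 0.4733)
q⊗(0,ω) = (-1.0606605, -1.0606605, -0.9192391, 0.2121321)
q' = normalize(q + ½dt·q⊗(0,ω)) = (-0.7176, 0.6964, -0.0092, 0.0021)

ω' = (1.5186, 0.8100, 0.4733)
q' = (-0.7176, 0.6964, -0.0092, 0.0021)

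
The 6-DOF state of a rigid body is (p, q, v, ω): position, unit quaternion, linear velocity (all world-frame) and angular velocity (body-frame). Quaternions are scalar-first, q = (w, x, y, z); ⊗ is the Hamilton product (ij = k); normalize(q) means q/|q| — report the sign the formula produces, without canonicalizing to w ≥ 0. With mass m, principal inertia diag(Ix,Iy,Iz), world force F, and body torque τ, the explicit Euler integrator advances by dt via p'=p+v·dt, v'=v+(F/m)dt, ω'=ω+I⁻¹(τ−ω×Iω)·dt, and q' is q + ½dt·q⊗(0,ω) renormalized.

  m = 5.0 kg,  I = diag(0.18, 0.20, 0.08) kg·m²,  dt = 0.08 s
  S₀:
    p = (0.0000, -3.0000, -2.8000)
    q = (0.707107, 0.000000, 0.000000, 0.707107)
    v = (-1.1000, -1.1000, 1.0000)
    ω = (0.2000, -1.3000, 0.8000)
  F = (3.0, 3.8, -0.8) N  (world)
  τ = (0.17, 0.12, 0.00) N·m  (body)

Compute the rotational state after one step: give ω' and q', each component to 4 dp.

ω' = (0.2201, -1.2584, 0.8052)
q' = (0.6832, 0.0423, -0.0311, 0.7284)

(τ − ω×Iω)/I = (0.2511, 0.5200, 0.0650)
ω + α·dt = (0.2201, -1.2584, 0.8052)
Hamilton product q⊗(0,ω) = (-0.5656856, 1.0606605, -0.7778177, 0.5656856)
q + ½dt·q⊗(0,ω), renormalized = (0.6832, 0.0423, -0.0311, 0.7284)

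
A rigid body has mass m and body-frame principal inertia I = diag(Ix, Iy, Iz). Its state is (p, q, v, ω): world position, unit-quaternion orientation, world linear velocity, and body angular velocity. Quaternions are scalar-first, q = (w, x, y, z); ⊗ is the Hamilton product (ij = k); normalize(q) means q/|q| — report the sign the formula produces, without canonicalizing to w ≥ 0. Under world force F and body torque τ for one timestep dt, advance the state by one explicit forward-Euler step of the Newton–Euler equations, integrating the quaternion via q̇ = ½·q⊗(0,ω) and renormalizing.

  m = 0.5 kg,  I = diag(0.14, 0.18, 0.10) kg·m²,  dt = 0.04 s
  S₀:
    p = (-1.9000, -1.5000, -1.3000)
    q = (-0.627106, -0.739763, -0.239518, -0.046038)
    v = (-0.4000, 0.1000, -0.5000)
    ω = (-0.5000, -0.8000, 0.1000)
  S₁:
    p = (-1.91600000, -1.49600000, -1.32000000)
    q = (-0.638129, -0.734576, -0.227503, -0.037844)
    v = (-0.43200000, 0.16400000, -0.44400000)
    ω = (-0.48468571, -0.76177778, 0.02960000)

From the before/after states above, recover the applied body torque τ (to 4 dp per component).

τ = (0.0600, 0.1700, -0.1600)

Δω = ω₁−ω₀ = (0.01531429, 0.03822222, -0.07040000)
precession coupling = (0.0064, -0.0020, 0.0160)
τ = I·(Δω/dt) + ω₀×(Iω₀) = (0.0600, 0.1700, -0.1600)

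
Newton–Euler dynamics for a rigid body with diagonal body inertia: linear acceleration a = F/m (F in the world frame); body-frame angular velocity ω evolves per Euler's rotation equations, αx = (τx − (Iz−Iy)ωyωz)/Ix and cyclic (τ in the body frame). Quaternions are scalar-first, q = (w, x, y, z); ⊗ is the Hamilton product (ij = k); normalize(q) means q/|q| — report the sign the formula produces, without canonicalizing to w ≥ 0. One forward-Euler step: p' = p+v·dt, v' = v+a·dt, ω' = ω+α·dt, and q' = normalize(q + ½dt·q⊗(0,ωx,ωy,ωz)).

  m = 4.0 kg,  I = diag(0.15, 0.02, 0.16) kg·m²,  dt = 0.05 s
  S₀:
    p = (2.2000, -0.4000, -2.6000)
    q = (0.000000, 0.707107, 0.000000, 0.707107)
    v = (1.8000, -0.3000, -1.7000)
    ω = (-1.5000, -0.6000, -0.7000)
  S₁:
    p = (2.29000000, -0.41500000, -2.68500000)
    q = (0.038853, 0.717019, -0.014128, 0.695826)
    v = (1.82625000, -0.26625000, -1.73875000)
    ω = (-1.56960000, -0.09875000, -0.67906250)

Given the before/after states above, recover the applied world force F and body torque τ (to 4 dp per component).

Δv = v₁−v₀ = (0.02625000, 0.03375000, -0.03875000)
applied force F = (2.1000, 2.7000, -3.1000)
ω₁ − ω₀ = (-0.06960000, 0.50125000, 0.02093750)
τ = I·(Δω/dt) + ω₀×(Iω₀) = (-0.1500, 0.1900, -0.0500)

F = (2.1000, 2.7000, -3.1000)
τ = (-0.1500, 0.1900, -0.0500)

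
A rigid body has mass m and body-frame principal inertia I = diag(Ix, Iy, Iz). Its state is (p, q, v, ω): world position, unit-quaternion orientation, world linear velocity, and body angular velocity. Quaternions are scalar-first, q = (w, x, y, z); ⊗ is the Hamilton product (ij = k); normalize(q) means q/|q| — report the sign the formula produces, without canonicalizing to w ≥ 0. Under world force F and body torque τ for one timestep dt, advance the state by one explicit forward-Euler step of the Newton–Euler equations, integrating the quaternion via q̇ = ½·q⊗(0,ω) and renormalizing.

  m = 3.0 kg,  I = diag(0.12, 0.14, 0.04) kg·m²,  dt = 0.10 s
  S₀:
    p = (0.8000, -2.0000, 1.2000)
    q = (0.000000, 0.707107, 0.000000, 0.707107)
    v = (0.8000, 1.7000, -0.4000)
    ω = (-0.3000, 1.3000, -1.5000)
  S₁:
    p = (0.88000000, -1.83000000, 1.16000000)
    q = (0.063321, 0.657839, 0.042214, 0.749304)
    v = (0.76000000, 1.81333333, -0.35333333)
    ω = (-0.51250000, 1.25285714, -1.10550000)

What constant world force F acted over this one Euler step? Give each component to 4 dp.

velocity change Δv = (-0.04000000, 0.11333333, 0.04666667)
m·(v₁−v₀)/dt = (-1.2000, 3.4000, 1.4000)

F = (-1.2000, 3.4000, 1.4000)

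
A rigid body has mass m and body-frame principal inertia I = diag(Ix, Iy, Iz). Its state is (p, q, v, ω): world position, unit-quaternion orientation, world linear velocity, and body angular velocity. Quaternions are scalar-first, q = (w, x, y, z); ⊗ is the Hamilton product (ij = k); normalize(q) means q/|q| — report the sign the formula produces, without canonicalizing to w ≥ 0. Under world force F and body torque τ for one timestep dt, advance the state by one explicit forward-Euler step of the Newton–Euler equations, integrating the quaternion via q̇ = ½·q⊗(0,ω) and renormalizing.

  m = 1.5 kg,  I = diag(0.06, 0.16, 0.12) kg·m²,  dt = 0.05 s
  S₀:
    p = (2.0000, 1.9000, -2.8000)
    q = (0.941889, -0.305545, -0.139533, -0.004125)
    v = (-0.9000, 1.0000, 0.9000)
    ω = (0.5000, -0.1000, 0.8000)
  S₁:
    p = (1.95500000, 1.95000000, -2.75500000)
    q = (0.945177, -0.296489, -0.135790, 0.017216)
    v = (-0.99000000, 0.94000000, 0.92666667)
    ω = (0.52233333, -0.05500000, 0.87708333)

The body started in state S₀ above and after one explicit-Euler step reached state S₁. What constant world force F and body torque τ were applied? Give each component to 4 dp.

F = (-2.7000, -1.8000, 0.8000)
τ = (0.0300, 0.1200, 0.1800)

velocity change Δv = (-0.09000000, -0.06000000, 0.02666667)
F = m·Δv/dt = (-2.7000, -1.8000, 0.8000)
ω₁ − ω₀ = (0.02233333, 0.04500000, 0.07708333)
gyro term ω₀×Iω₀ = (0.0032, -0.0240, -0.0050)
τ = I·(Δω/dt) + ω₀×(Iω₀) = (0.0300, 0.1200, 0.1800)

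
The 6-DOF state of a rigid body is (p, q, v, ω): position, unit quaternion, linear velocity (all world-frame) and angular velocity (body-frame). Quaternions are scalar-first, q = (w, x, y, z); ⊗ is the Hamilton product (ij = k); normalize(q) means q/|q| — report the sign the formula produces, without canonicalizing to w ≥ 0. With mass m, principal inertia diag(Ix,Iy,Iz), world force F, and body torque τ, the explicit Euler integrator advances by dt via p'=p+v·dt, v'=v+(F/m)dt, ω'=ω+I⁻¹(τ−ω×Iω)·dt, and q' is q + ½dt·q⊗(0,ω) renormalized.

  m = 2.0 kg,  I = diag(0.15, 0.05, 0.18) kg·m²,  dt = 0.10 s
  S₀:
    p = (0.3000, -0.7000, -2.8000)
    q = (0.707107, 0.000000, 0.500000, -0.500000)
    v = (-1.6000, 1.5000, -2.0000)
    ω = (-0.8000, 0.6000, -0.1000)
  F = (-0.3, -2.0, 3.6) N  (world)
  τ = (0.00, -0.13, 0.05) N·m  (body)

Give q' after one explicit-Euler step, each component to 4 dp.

q' = (0.6887, -0.0158, 0.5405, -0.4829)

2q̇ = q⊗(0,ω) = (-0.3500000, -0.3156856, 0.8242642, 0.3292893)
q + ½dt·q⊗(0,ω), renormalized = (0.6887, -0.0158, 0.5405, -0.4829)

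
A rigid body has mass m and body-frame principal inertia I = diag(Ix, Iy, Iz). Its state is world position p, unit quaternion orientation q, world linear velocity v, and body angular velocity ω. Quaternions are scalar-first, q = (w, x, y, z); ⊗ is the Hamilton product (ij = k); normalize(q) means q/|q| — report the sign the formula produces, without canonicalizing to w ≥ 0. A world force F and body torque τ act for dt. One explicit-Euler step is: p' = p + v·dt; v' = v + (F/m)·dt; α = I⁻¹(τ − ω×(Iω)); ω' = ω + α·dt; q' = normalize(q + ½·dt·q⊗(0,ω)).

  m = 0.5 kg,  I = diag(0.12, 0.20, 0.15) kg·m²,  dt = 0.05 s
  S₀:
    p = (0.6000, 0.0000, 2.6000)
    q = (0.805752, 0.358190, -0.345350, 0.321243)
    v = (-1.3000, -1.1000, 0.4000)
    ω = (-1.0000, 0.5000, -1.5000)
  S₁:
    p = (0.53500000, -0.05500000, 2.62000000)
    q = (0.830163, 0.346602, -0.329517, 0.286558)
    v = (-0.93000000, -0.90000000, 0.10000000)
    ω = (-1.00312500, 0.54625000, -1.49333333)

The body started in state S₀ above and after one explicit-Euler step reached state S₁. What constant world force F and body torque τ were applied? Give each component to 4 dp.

F = (3.7000, 2.0000, -3.0000)
τ = (0.0300, 0.1400, -0.0200)

v₁ − v₀ = (0.37000000, 0.20000000, -0.30000000)
m·(v₁−v₀)/dt = (3.7000, 2.0000, -3.0000)
Δω = ω₁−ω₀ = (-0.00312500, 0.04625000, 0.00666667)
gyro term ω₀×Iω₀ = (0.0375, -0.0450, -0.0400)
τ = I·(Δω/dt) + ω₀×(Iω₀) = (0.0300, 0.1400, -0.0200)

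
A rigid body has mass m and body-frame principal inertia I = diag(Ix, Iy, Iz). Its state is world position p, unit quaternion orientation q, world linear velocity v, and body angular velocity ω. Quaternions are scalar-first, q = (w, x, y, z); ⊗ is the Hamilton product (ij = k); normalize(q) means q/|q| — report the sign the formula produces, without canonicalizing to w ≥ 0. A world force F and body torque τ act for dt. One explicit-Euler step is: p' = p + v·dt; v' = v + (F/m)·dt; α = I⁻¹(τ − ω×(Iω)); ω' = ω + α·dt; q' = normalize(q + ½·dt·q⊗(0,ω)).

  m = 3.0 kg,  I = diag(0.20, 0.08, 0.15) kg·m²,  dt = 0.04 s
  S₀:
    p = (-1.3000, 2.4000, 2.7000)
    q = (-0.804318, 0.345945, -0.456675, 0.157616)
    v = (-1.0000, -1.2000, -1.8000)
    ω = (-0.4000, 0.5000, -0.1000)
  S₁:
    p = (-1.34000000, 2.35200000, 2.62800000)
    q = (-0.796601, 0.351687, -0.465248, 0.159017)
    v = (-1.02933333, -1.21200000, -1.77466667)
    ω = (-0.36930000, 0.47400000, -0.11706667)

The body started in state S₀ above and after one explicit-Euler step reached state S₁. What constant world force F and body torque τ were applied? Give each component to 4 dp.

ω₁ − ω₀ = (0.03070000, -0.02600000, -0.01706667)
gyro term ω₀×Iω₀ = (-0.0035, 0.0020, 0.0240)
I·α + gyro = (0.1500, -0.0500, -0.0400)
Δv = v₁−v₀ = (-0.02933333, -0.01200000, 0.02533333)
F = m·Δv/dt = (-2.2000, -0.9000, 1.9000)

F = (-2.2000, -0.9000, 1.9000)
τ = (0.1500, -0.0500, -0.0400)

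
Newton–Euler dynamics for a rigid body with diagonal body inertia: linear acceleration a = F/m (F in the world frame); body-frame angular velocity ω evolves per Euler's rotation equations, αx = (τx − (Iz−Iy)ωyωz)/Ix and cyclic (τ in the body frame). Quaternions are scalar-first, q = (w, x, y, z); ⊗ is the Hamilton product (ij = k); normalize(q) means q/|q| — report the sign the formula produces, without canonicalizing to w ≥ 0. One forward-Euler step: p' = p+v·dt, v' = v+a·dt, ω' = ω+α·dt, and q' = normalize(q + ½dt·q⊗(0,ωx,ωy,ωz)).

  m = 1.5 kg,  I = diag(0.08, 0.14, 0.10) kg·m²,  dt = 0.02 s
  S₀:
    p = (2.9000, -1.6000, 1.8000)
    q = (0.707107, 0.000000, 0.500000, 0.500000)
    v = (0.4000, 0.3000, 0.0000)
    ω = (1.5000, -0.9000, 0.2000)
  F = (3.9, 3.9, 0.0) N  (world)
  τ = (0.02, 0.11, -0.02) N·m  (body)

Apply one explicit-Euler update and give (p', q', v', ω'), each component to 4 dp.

α = I⁻¹(τ − ω×Iω) = (0.1600, 0.8286, 0.6100)
new body rate ω' = (1.5032, -0.8834, 0.2122)
2q̇ = q⊗(0,ω) = (0.3500000, 1.6106605, 0.1136037, -0.6085786)
updated quaternion q' = (0.7105, 0.0161, 0.5011, 0.4938)
a = F/m = (2.6000, 2.6000, 0.0000)
p' = p + v·dt = (2.9080, -1.5940, 1.8000)
new velocity v' = (0.4520, 0.3520, 0.0000)

p' = (2.9080, -1.5940, 1.8000)
q' = (0.7105, 0.0161, 0.5011, 0.4938)
v' = (0.4520, 0.3520, 0.0000)
ω' = (1.5032, -0.8834, 0.2122)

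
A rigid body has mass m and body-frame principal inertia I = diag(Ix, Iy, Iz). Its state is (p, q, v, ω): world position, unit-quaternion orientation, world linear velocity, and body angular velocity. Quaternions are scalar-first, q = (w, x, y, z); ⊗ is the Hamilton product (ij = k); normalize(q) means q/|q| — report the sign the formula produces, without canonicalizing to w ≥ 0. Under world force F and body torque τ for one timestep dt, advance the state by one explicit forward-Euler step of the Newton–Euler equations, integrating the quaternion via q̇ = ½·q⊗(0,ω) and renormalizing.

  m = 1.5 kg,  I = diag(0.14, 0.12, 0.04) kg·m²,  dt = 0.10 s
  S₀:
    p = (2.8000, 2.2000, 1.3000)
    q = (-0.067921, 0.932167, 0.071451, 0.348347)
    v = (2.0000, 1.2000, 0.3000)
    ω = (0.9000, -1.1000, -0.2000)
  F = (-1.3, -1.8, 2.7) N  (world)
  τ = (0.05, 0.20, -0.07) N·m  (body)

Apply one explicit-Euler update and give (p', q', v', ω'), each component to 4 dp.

p' = (3.0000, 2.3200, 1.3300)
q' = (-0.1022, 0.9451, 0.0999, 0.2938)
v' = (1.9133, 1.0800, 0.4800)
ω' = (0.9483, -0.9183, -0.4245)

precession coupling ω×(Iω) = (-0.0176, -0.0180, 0.0198)
(τ − ω×Iω)/I = (0.4829, 1.8167, -2.2450)
ω + α·dt = (0.9483, -0.9183, -0.4245)
2q̇ = q⊗(0,ω) = (-0.6906848, 0.3077626, 0.5746588, -1.0761054)
q' = normalize(q + ½dt·q⊗(0,ω)) = (-0.1022, 0.9451, 0.0999, 0.2938)
p' = p + v·dt = (3.0000, 2.3200, 1.3300)
new velocity v' = (1.9133, 1.0800, 0.4800)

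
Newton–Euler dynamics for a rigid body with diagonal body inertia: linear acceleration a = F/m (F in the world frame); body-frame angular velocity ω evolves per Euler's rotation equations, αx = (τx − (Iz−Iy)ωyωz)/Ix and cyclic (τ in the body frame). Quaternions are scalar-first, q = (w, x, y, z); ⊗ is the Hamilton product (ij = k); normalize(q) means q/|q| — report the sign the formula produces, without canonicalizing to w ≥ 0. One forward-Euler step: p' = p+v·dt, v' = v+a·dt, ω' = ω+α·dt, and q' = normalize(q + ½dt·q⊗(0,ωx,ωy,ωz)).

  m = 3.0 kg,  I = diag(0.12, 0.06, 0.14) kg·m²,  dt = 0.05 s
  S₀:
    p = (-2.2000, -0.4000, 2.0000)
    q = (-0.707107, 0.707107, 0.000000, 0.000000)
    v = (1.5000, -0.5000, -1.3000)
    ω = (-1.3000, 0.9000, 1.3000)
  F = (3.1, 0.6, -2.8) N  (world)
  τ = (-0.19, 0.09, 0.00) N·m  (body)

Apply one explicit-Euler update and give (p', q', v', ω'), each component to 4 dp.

gyro term ω×Iω = (0.0936, 0.0338, 0.0702)
(τ − ω×Iω)/I = (-2.3633, 0.9367, -0.5014)
ω' = ω + α·dt = (-1.4182, 0.9468, 1.2749)
Hamilton product q⊗(0,ω) = (0.9192391, 0.9192391, -1.5556354, -0.2828428)
q' = normalize(q + ½dt·q⊗(0,ω)) = (-0.6832, 0.7291, -0.0388, -0.0071)
p' = p + v·dt = (-2.1250, -0.4250, 1.9350)
v + (F/m)dt = (1.5517, -0.4900, -1.3467)

p' = (-2.1250, -0.4250, 1.9350)
q' = (-0.6832, 0.7291, -0.0388, -0.0071)
v' = (1.5517, -0.4900, -1.3467)
ω' = (-1.4182, 0.9468, 1.2749)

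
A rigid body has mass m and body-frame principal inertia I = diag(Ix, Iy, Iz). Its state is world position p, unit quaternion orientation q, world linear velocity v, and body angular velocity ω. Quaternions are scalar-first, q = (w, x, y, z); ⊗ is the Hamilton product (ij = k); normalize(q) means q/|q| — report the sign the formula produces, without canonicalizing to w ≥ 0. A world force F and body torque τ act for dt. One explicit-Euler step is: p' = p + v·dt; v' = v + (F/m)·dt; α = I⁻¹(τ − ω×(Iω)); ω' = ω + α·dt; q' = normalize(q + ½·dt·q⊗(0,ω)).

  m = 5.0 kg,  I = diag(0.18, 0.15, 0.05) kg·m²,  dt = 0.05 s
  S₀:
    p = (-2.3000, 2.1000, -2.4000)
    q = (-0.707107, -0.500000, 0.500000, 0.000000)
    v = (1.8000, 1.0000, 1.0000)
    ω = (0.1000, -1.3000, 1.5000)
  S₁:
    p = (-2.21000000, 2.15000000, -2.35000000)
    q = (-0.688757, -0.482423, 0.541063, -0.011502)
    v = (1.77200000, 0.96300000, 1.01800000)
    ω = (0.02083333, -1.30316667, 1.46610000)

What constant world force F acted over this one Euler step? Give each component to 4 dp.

Δv = v₁−v₀ = (-0.02800000, -0.03700000, 0.01800000)
applied force F = (-2.8000, -3.7000, 1.8000)

F = (-2.8000, -3.7000, 1.8000)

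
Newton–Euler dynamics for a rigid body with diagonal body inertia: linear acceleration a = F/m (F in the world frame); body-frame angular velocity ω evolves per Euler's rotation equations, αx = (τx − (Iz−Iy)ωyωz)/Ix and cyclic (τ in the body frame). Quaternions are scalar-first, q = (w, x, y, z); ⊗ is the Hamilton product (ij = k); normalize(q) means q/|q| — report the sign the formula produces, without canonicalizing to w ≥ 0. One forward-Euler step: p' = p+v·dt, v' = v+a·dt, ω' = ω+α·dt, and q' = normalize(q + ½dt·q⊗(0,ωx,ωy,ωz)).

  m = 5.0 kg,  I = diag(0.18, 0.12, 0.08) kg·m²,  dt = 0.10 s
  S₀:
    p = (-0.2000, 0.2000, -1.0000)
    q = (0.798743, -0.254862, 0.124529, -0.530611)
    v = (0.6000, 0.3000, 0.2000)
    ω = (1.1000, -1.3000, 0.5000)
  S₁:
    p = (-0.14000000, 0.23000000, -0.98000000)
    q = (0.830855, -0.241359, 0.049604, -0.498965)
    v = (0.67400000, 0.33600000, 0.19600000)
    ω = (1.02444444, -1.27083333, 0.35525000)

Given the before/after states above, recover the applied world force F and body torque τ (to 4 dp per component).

F = (3.7000, 1.8000, -0.2000)
τ = (-0.1100, 0.0900, -0.0300)

velocity change Δv = (0.07400000, 0.03600000, -0.00400000)
F = m·Δv/dt = (3.7000, 1.8000, -0.2000)
Δω = ω₁−ω₀ = (-0.07555556, 0.02916667, -0.14475000)
applied torque τ = (-0.1100, 0.0900, -0.0300)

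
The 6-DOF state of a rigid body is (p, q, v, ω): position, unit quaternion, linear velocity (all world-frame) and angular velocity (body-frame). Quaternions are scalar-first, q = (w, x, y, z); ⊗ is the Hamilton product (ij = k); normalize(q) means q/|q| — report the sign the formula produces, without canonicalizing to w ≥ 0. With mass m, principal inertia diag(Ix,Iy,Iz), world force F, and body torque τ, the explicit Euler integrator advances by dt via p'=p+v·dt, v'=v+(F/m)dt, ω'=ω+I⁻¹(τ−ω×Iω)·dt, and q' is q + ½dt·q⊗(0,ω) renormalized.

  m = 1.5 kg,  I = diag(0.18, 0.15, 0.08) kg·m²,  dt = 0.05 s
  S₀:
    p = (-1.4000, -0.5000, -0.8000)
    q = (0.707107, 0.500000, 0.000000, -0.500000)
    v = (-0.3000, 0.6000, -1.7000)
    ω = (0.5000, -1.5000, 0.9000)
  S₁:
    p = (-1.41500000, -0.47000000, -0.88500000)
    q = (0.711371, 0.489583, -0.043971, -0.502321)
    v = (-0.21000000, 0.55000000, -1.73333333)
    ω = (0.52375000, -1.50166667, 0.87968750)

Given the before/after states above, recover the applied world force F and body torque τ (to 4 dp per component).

Δv = v₁−v₀ = (0.09000000, -0.05000000, -0.03333333)
m·(v₁−v₀)/dt = (2.7000, -1.5000, -1.0000)
Δω = ω₁−ω₀ = (0.02375000, -0.00166667, -0.02031250)
ω₀×(Iω₀) = (0.0945, 0.0450, 0.0225)
I·α + gyro = (0.1800, 0.0400, -0.0100)

F = (2.7000, -1.5000, -1.0000)
τ = (0.1800, 0.0400, -0.0100)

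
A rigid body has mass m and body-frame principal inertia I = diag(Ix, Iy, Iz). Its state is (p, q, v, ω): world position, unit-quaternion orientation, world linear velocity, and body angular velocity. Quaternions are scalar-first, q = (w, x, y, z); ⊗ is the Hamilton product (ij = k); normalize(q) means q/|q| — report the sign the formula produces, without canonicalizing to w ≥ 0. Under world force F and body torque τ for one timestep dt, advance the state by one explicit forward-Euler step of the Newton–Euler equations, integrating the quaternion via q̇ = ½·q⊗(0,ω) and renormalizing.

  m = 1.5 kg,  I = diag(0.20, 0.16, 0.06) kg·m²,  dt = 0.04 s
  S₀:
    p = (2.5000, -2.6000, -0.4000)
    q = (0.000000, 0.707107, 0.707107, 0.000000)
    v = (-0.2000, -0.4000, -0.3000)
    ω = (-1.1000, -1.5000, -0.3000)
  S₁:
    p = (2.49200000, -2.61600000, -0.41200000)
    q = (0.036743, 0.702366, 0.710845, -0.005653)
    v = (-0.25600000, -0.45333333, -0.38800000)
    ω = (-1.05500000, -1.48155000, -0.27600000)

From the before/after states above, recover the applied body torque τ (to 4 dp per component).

ω₁ − ω₀ = (0.04500000, 0.01845000, 0.02400000)
I·α + gyro = (0.1800, 0.1200, -0.0300)

τ = (0.1800, 0.1200, -0.0300)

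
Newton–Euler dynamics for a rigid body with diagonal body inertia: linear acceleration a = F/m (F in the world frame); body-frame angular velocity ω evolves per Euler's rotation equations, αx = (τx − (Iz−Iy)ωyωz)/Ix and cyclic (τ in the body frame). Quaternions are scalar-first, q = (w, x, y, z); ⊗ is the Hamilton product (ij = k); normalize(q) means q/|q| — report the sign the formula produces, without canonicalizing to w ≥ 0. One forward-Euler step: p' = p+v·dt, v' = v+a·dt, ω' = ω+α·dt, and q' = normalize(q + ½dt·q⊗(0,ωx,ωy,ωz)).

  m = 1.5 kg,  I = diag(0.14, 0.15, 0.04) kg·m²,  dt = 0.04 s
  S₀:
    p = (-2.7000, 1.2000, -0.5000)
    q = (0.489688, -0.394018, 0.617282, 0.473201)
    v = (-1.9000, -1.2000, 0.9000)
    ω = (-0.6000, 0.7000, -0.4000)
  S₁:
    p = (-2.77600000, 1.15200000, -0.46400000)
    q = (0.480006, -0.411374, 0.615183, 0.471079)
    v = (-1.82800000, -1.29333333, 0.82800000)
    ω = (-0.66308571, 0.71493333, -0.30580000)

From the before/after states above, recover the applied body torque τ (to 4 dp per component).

Δω = ω₁−ω₀ = (-0.06308571, 0.01493333, 0.09420000)
precession coupling = (0.0308, 0.0240, -0.0042)
applied torque τ = (-0.1900, 0.0800, 0.0900)

τ = (-0.1900, 0.0800, 0.0900)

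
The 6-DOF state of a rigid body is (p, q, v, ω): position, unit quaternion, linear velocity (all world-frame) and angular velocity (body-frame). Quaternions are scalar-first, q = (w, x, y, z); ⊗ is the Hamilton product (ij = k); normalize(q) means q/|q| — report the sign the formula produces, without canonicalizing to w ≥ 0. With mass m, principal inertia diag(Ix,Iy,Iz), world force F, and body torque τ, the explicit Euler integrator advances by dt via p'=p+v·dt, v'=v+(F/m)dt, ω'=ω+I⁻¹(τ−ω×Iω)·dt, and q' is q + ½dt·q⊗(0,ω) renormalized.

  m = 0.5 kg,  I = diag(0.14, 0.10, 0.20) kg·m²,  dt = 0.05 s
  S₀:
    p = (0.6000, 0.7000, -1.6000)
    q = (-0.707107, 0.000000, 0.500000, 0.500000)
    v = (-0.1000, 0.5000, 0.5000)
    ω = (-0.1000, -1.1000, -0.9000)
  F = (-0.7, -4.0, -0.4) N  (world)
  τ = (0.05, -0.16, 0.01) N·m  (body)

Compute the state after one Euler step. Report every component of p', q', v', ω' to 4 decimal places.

p' = (0.5950, 0.7250, -1.5750)
q' = (-0.6817, 0.0043, 0.5179, 0.5168)
v' = (-0.1700, 0.1000, 0.4600)
ω' = (-0.1175, -1.1773, -0.8964)

a = F/m = (-1.4000, -8.0000, -0.8000)
new position p' = (0.5950, 0.7250, -1.5750)
new velocity v' = (-0.1700, 0.1000, 0.4600)
gyro term ω×Iω = (0.0990, -0.0054, -0.0044)
angular accel α = (-0.3500, -1.5460, 0.0720)
new body rate ω' = (-0.1175, -1.1773, -0.8964)
2q̇ = q⊗(0,ω) = (1.0000000, 0.1707107, 0.7278177, 0.6863963)
updated quaternion q' = (-0.6817, 0.0043, 0.5179, 0.5168)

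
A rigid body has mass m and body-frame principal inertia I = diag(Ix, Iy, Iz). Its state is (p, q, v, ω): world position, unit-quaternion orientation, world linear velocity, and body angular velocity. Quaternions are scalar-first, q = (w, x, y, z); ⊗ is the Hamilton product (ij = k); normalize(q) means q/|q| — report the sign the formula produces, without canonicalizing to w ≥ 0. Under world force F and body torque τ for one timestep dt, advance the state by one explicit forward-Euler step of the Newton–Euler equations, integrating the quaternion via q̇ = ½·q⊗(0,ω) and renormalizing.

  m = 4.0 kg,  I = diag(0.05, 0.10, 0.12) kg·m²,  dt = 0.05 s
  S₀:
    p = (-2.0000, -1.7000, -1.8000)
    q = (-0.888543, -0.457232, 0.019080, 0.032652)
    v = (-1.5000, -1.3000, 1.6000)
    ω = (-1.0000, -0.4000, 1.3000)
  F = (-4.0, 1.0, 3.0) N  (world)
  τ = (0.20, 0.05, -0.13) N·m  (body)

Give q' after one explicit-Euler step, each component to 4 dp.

q' = (-0.9000, -0.4337, 0.0420, 0.0088)

Hamilton product q⊗(0,ω) = (-0.4920476, 0.9264078, 0.9171668, -0.9531331)
updated quaternion q' = (-0.9000, -0.4337, 0.0420, 0.0088)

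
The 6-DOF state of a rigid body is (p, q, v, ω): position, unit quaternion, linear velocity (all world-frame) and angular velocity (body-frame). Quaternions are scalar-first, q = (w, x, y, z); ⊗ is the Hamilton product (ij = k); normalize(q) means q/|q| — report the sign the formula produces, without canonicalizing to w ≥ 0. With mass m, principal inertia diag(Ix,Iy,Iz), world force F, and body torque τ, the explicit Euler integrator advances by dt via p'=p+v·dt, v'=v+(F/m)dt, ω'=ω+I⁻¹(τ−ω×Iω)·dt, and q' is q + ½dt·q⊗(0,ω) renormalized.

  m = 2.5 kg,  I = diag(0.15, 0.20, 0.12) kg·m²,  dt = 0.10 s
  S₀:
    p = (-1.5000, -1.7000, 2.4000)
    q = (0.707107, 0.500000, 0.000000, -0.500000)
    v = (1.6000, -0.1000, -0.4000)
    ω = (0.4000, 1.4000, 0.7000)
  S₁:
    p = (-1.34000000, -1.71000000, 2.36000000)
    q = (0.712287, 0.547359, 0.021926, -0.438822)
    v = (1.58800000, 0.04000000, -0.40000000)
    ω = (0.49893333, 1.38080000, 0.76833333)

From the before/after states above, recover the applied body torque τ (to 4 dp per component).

rate change Δω = (0.09893333, -0.01920000, 0.06833333)
precession coupling = (-0.0784, 0.0084, 0.0280)
τ = I·(Δω/dt) + ω₀×(Iω₀) = (0.0700, -0.0300, 0.1100)

τ = (0.0700, -0.0300, 0.1100)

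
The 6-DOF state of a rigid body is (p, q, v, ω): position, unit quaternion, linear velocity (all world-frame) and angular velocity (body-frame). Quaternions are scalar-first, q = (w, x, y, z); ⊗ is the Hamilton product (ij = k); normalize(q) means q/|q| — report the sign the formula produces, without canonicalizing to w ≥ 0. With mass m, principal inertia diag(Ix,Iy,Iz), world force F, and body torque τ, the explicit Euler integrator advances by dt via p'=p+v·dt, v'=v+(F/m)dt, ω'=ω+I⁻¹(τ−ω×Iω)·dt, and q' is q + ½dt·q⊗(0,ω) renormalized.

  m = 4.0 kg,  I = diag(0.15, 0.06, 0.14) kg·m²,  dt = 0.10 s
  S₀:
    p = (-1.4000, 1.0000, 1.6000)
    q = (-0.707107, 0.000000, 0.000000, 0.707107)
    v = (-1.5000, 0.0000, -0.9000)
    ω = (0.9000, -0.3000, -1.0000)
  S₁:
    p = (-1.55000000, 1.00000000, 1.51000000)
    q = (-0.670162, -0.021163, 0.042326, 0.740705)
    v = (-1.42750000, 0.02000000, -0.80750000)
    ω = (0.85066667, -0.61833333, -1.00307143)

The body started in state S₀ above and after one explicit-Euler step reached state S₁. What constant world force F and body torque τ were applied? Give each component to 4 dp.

F = (2.9000, 0.8000, 3.7000)
τ = (-0.0500, -0.2000, 0.0200)

v₁ − v₀ = (0.07250000, 0.02000000, 0.09250000)
applied force F = (2.9000, 0.8000, 3.7000)
ω₁ − ω₀ = (-0.04933333, -0.31833333, -0.00307143)
ω₀×(Iω₀) = (0.0240, -0.0090, 0.0243)
applied torque τ = (-0.0500, -0.2000, 0.0200)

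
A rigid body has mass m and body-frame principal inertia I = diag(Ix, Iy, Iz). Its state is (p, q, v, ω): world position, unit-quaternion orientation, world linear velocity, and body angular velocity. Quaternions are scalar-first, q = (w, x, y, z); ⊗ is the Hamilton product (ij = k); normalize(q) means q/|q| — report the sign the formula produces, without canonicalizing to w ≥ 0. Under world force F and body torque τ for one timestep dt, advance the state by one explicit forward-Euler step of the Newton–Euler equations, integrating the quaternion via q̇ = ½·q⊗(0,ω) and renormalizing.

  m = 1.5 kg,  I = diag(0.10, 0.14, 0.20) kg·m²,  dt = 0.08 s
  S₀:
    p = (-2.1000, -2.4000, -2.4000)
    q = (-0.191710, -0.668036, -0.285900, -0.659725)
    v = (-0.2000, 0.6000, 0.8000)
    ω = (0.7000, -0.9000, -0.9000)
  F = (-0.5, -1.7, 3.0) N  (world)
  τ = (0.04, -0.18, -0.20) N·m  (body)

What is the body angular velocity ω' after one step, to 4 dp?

ω' = (0.6931, -1.0389, -0.9699)

α = I⁻¹(τ − ω×Iω) = (-0.0860, -1.7357, -0.8740)
ω' = ω + α·dt = (0.6931, -1.0389, -0.9699)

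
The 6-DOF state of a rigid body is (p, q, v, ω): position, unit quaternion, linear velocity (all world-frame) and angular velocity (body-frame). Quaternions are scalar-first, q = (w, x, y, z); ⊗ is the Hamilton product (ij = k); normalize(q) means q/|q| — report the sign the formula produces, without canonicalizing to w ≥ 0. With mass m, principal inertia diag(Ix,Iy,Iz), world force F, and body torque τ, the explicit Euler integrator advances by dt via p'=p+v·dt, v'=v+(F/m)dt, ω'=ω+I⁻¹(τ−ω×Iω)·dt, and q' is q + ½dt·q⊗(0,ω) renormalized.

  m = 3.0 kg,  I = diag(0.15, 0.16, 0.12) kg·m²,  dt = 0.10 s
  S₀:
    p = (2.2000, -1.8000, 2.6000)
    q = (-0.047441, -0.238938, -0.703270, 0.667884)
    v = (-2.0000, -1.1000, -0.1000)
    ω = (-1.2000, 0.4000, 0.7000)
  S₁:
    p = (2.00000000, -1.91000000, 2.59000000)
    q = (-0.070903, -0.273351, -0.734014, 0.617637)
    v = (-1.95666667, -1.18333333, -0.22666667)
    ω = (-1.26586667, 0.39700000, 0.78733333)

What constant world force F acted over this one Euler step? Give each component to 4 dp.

F = (1.3000, -2.5000, -3.8000)

Δv = v₁−v₀ = (0.04333333, -0.08333333, -0.12666667)
m·(v₁−v₀)/dt = (1.3000, -2.5000, -3.8000)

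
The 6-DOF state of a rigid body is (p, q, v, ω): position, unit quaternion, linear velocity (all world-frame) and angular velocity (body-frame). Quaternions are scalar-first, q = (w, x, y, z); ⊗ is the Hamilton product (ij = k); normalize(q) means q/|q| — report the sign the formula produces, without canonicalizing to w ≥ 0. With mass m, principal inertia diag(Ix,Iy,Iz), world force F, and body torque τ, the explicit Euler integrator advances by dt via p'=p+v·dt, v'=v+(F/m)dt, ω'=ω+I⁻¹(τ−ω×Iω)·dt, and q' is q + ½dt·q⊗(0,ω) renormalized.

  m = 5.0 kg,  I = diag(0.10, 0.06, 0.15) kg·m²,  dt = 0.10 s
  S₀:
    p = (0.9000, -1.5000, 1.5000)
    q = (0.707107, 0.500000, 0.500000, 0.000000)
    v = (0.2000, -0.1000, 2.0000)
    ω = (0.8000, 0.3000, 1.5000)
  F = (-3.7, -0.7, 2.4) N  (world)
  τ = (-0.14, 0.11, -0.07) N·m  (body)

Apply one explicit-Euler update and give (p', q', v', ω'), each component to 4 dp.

(τ − ω×Iω)/I = (-1.8050, 2.8333, -0.4027)
new body rate ω' = (0.6195, 0.5833, 1.4597)
q⊗(0,ω) = (-0.5500000, 1.3156856, -0.5378679, 0.8106605)
q' = normalize(q + ½dt·q⊗(0,ω)) = (0.6771, 0.5637, 0.4714, 0.0404)
linear accel F/m = (-0.7400, -0.1400, 0.4800)
new position p' = (0.9200, -1.5100, 1.7000)
v + (F/m)dt = (0.1260, -0.1140, 2.0480)

p' = (0.9200, -1.5100, 1.7000)
q' = (0.6771, 0.5637, 0.4714, 0.0404)
v' = (0.1260, -0.1140, 2.0480)
ω' = (0.6195, 0.5833, 1.4597)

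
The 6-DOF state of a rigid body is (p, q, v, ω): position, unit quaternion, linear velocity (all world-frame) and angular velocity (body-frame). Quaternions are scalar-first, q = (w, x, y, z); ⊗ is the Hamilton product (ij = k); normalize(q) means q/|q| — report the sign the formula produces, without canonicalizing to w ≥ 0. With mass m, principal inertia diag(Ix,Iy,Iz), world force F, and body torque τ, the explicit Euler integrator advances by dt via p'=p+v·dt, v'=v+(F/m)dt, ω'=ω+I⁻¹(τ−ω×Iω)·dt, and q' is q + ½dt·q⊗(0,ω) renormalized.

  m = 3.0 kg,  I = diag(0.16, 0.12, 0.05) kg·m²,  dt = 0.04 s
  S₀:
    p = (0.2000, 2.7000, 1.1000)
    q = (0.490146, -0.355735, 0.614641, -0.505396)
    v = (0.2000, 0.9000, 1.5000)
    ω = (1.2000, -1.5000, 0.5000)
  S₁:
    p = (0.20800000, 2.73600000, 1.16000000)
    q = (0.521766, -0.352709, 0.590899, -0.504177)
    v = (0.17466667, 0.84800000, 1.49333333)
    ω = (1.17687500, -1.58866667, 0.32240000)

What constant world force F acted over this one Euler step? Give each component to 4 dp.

F = (-1.9000, -3.9000, -0.5000)

v₁ − v₀ = (-0.02533333, -0.05200000, -0.00666667)
m·(v₁−v₀)/dt = (-1.9000, -3.9000, -0.5000)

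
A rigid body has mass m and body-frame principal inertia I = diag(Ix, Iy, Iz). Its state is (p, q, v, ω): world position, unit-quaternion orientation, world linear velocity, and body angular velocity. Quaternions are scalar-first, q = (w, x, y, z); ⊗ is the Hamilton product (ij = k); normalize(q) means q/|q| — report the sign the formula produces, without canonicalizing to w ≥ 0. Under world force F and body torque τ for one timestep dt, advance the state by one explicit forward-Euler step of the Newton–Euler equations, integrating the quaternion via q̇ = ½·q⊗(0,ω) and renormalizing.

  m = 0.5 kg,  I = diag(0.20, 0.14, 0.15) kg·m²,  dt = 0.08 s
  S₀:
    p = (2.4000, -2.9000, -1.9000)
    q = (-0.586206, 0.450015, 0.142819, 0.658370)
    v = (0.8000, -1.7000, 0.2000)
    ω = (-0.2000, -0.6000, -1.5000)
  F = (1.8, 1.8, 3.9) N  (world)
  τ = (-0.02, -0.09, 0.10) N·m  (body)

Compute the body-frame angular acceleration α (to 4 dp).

α = (-0.1450, -0.7500, 0.7147)

precession coupling ω×(Iω) = (0.0090, 0.0150, -0.0072)
α = I⁻¹(τ − ω×Iω) = (-0.1450, -0.7500, 0.7147)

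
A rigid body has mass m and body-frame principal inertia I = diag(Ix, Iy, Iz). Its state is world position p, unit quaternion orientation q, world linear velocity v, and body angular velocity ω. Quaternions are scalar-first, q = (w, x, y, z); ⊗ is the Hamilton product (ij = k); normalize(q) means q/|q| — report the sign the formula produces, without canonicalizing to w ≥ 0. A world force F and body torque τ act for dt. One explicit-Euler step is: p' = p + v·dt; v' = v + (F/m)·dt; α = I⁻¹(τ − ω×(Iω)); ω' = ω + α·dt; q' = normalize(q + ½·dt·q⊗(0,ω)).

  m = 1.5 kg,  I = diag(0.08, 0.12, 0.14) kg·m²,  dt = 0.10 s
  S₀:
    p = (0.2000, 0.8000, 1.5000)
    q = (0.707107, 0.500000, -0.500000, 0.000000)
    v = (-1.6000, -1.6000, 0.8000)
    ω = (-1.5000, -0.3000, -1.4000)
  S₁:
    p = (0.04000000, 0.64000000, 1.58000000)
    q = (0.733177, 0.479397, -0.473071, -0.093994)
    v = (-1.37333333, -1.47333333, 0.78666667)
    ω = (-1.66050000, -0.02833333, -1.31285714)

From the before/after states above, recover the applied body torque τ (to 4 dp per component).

τ = (-0.1200, 0.2000, 0.1400)

Δω = ω₁−ω₀ = (-0.16050000, 0.27166667, 0.08714286)
gyro term ω₀×Iω₀ = (0.0084, -0.1260, 0.0180)
τ = I·(Δω/dt) + ω₀×(Iω₀) = (-0.1200, 0.2000, 0.1400)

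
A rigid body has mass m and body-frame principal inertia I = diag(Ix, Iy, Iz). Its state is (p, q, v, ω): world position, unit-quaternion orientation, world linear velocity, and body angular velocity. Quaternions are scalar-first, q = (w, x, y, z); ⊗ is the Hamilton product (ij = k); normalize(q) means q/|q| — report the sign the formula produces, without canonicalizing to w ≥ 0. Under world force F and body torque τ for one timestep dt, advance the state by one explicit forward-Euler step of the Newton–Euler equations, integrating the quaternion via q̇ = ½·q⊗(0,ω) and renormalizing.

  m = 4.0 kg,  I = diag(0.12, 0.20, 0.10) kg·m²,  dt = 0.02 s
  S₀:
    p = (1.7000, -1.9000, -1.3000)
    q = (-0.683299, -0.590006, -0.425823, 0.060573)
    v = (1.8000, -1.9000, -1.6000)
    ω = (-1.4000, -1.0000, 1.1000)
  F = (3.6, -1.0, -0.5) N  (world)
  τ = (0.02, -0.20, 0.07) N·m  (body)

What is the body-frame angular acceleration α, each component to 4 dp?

α = (-0.7500, -0.8460, -0.4200)

gyro term ω×Iω = (0.1100, -0.0308, 0.1120)
α = I⁻¹(τ − ω×Iω) = (-0.7500, -0.8460, -0.4200)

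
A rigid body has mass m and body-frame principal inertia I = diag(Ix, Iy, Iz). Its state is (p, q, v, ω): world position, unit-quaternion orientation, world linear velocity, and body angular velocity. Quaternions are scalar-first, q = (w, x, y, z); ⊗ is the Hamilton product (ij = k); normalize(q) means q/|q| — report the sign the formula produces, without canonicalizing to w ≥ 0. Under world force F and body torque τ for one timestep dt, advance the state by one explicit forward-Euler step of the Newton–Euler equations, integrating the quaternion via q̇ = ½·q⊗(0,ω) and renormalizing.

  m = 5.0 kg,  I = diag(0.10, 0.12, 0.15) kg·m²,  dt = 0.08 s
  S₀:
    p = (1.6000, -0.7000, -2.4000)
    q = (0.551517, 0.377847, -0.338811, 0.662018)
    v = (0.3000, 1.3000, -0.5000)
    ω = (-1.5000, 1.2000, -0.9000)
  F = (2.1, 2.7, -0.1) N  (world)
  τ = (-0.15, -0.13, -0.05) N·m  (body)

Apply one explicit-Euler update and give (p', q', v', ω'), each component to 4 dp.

p' = (1.6240, -0.5960, -2.4400)
q' = (0.6121, 0.3240, -0.3372, 0.6377)
v' = (0.3336, 1.3432, -0.5016)
ω' = (-1.5941, 1.1583, -0.9075)

precession coupling ω×(Iω) = (-0.0324, -0.0675, -0.0360)
(τ − ω×Iω)/I = (-1.1760, -0.5208, -0.0933)
ω' = ω + α·dt = (-1.5941, 1.1583, -0.9075)
Hamilton product q⊗(0,ω) = (1.5691599, -1.3167672, 0.0088557, -0.5511654)
q' = normalize(q + ½dt·q⊗(0,ω)) = (0.6121, 0.3240, -0.3372, 0.6377)
a = (0.4200, 0.5400, -0.0200)
p' = p + v·dt = (1.6240, -0.5960, -2.4400)
v' = v + a·dt = (0.3336, 1.3432, -0.5016)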